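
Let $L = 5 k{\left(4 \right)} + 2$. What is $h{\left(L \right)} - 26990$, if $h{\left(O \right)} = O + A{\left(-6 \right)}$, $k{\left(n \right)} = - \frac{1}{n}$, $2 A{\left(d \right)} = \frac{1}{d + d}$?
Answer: $- \frac{647743}{24} \approx -26989.0$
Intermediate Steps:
$A{\left(d \right)} = \frac{1}{4 d}$ ($A{\left(d \right)} = \frac{1}{2 \left(d + d\right)} = \frac{1}{2 \cdot 2 d} = \frac{\frac{1}{2} \frac{1}{d}}{2} = \frac{1}{4 d}$)
$L = \frac{3}{4}$ ($L = 5 \left(- \frac{1}{4}\right) + 2 = - \frac{5}{4} + 2 = \frac{3}{4} \approx 0.75$)
$h{\left(O \right)} = - \frac{1}{24} + O$ ($h{\left(O \right)} = O + \frac{1}{4 \left(-6\right)} = O + \frac{1}{4} \left(- \frac{1}{6}\right) = O - \frac{1}{24} = - \frac{1}{24} + O$)
$h{\left(L \right)} - 26990 = \left(- \frac{1}{24} + \frac{3}{4}\right) - 26990 = \frac{17}{24} - 26990 = - \frac{647743}{24}$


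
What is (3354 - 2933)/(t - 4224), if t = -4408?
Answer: -421/8632 ≈ -0.048772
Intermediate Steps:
(3354 - 2933)/(t - 4224) = (3354 - 2933)/(-4408 - 4224) = 421/(-8632) = 421*(-1/8632) = -421/8632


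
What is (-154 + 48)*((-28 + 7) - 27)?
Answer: 5088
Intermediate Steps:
(-154 + 48)*((-28 + 7) - 27) = -106*(-21 - 27) = -106*(-48) = 5088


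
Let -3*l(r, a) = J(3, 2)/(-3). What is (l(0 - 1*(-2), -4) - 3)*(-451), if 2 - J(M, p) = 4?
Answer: 13079/9 ≈ 1453.2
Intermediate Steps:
J(M, p) = -2 (J(M, p) = 2 - 1*4 = 2 - 4 = -2)
l(r, a) = -2/9 (l(r, a) = -(-2)/(3*(-3)) = -(-2)*(-1)/(3*3) = -1/3*2/3 = -2/9)
(l(0 - 1*(-2), -4) - 3)*(-451) = (-2/9 - 3)*(-451) = -29/9*(-451) = 13079/9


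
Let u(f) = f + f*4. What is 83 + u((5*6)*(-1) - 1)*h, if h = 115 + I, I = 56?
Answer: -26422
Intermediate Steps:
u(f) = 5*f (u(f) = f + 4*f = 5*f)
h = 171 (h = 115 + 56 = 171)
83 + u((5*6)*(-1) - 1)*h = 83 + (5*((5*6)*(-1) - 1))*171 = 83 + (5*(30*(-1) - 1))*171 = 83 + (5*(-30 - 1))*171 = 83 + (5*(-31))*171 = 83 - 155*171 = 83 - 26505 = -26422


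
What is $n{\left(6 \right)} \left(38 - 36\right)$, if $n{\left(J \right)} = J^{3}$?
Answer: $432$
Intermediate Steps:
$n{\left(6 \right)} \left(38 - 36\right) = 6^{3} \left(38 - 36\right) = 216 \cdot 2 = 432$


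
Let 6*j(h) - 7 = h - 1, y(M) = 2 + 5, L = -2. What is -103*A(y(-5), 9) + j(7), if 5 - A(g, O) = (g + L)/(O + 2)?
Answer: -30757/66 ≈ -466.02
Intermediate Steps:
y(M) = 7
j(h) = 1 + h/6 (j(h) = 7/6 + (h - 1)/6 = 7/6 + (-1 + h)/6 = 7/6 + (-1/6 + h/6) = 1 + h/6)
A(g, O) = 5 - (-2 + g)/(2 + O) (A(g, O) = 5 - (g - 2)/(O + 2) = 5 - (-2 + g)/(2 + O))
-103*A(y(-5), 9) + j(7) = -103*(12 - 1*7 + 5*9)/(2 + 9) + (1 + (1/6)*7) = -103*(12 - 7 + 45)/11 + (1 + 7/6) = -103*50/11 + 13/6 = -5150/11 + 13/6 = -30757/66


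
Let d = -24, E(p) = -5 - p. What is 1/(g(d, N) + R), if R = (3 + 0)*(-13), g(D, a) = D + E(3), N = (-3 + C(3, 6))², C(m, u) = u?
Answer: -1/71 ≈ -0.014085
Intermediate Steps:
N = 9 (N = (-3 + 6)² = 3² = 9)
g(D, a) = -8 + D (g(D, a) = D + (-5 - 1*3) = D + (-5 - 3) = D - 8 = -8 + D)
R = -39 (R = 3*(-13) = -39)
1/(g(d, N) + R) = 1/((-8 - 24) - 39) = 1/(-32 - 39) = 1/(-71) = -1/71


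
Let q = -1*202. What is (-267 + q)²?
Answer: 219961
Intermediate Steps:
q = -202
(-267 + q)² = (-267 - 202)² = (-469)² = 219961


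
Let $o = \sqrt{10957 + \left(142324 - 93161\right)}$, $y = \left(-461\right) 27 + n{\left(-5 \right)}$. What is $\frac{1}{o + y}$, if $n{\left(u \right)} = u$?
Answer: $- \frac{3113}{38748046} - \frac{3 \sqrt{1670}}{77496092} \approx -8.1921 \cdot 10^{-5}$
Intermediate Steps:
$y = -12452$ ($y = \left(-461\right) 27 - 5 = -12447 - 5 = -12452$)
$o = 6 \sqrt{1670}$ ($o = \sqrt{10957 + 49163} = \sqrt{60120} = 6 \sqrt{1670} \approx 245.19$)
$\frac{1}{o + y} = \frac{1}{6 \sqrt{1670} - 12452} = \frac{1}{-12452 + 6 \sqrt{1670}}$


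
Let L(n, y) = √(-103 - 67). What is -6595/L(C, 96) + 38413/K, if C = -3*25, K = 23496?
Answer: 38413/23496 + 1319*I*√170/34 ≈ 1.6349 + 505.81*I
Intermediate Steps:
C = -75
L(n, y) = I*√170 (L(n, y) = √(-170) = I*√170)
-6595/L(C, 96) + 38413/K = -6595*(-I*√170/170) + 38413/23496 = -(-1319)*I*√170/34 + 38413*(1/23496) = 1319*I*√170/34 + 38413/23496 = 38413/23496 + 1319*I*√170/34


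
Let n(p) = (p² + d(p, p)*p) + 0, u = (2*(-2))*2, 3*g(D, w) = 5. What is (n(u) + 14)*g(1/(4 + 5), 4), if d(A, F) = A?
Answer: 710/3 ≈ 236.67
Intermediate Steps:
g(D, w) = 5/3 (g(D, w) = (⅓)*5 = 5/3)
u = -8 (u = -4*2 = -8)
n(p) = 2*p² (n(p) = (p² + p*p) + 0 = (p² + p²) + 0 = 2*p² + 0 = 2*p²)
(n(u) + 14)*g(1/(4 + 5), 4) = (2*(-8)² + 14)*(5/3) = (2*64 + 14)*(5/3) = (128 + 14)*(5/3) = 142*(5/3) = 710/3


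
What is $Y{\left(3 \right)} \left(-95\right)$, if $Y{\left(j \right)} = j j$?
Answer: $-855$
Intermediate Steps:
$Y{\left(j \right)} = j^{2}$
$Y{\left(3 \right)} \left(-95\right) = 3^{2} \left(-95\right) = 9 \left(-95\right) = -855$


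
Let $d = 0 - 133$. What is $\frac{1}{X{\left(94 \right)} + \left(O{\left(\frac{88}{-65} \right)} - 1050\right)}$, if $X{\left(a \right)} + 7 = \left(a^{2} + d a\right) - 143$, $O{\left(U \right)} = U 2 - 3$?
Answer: $- \frac{65}{316661} \approx -0.00020527$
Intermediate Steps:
$d = -133$
$O{\left(U \right)} = -3 + 2 U$ ($O{\left(U \right)} = 2 U - 3 = -3 + 2 U$)
$X{\left(a \right)} = -150 + a^{2} - 133 a$ ($X{\left(a \right)} = -7 - \left(143 - a^{2} + 133 a\right) = -150 + a^{2} - 133 a$)
$\frac{1}{X{\left(94 \right)} + \left(O{\left(\frac{88}{-65} \right)} - 1050\right)} = \frac{1}{\left(-150 + 94^{2} - 12502\right) - \left(1053 - \frac{176}{-65}\right)} = \frac{1}{\left(-150 + 8836 - 12502\right) - \left(1053 - 176 \left(- \frac{1}{65}\right)\right)} = \frac{1}{-3816 + \left(\left(-3 + 2 \left(- \frac{88}{65}\right)\right) - 1050\right)} = \frac{1}{-3816 - \frac{68621}{65}} = \frac{1}{- \frac{316661}{65}} = - \frac{65}{316661}$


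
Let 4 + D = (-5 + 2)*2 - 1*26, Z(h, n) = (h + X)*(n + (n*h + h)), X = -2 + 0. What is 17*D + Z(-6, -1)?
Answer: -604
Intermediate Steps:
X = -2
Z(h, n) = (-2 + h)*(h + n + h*n) (Z(h, n) = (h - 2)*(n + (n*h + h)) = (-2 + h)*(n + (h*n + h)) = (-2 + h)*(n + (h + h*n)) = (-2 + h)*(h + n + h*n))
D = -36 (D = -4 + ((-5 + 2)*2 - 1*26) = -4 + (-3*2 - 26) = -4 + (-6 - 26) = -4 - 32 = -36)
17*D + Z(-6, -1) = 17*(-36) + ((-6)**2 - 2*(-6) - 2*(-1) - 1*(-6)**2 - 1*(-6)*(-1)) = -612 + (36 + 12 + 2 - 1*36 - 6) = -612 + (36 + 12 + 2 - 36 - 6) = -612 + 8 = -604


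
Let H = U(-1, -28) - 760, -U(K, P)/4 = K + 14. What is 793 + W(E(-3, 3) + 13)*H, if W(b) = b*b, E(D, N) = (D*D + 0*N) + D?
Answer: -292339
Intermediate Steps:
E(D, N) = D + D**2 (E(D, N) = (D**2 + 0) + D = D**2 + D = D + D**2)
W(b) = b**2
U(K, P) = -56 - 4*K (U(K, P) = -4*(K + 14) = -4*(14 + K) = -56 - 4*K)
H = -812 (H = (-56 - 4*(-1)) - 760 = (-56 + 4) - 760 = -52 - 760 = -812)
793 + W(E(-3, 3) + 13)*H = 793 + (-3*(1 - 3) + 13)**2*(-812) = 793 + (-3*(-2) + 13)**2*(-812) = 793 + (6 + 13)**2*(-812) = 793 + 19**2*(-812) = 793 + 361*(-812) = 793 - 293132 = -292339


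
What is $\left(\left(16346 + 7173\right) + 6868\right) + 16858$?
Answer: $47245$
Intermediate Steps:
$\left(\left(16346 + 7173\right) + 6868\right) + 16858 = \left(23519 + 6868\right) + 16858 = 30387 + 16858 = 47245$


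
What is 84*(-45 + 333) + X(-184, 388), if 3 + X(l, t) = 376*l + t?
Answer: -44607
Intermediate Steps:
X(l, t) = -3 + t + 376*l (X(l, t) = -3 + (376*l + t) = -3 + (t + 376*l) = -3 + t + 376*l)
84*(-45 + 333) + X(-184, 388) = 84*(-45 + 333) + (-3 + 388 + 376*(-184)) = 84*288 + (-3 + 388 - 69184) = 24192 - 68799 = -44607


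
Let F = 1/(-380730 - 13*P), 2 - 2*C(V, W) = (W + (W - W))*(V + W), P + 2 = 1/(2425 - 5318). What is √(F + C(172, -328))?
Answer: I*√31032960435665511029310/1101376659 ≈ 159.95*I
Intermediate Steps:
P = -5787/2893 (P = -2 + 1/(2425 - 5318) = -2 + 1/(-2893) = -2 - 1/2893 = -5787/2893 ≈ -2.0003)
C(V, W) = 1 - W*(V + W)/2 (C(V, W) = 1 - (W + (W - W))*(V + W)/2 = 1 - (W + 0)*(V + W)/2 = 1 - W*(V + W)/2)
F = -2893/1101376659 (F = 1/(-380730 - 13*(-5787/2893)) = 1/(-380730 + 75231/2893) = 1/(-1101376659/2893) = -2893/1101376659 ≈ -2.6267e-6)
√(F + C(172, -328)) = √(-2893/1101376659 + (1 - ½*(-328)² - ½*172*(-328))) = √(-2893/1101376659 + (1 - ½*107584 + 28208)) = √(-2893/1101376659 + (1 - 53792 + 28208)) = √(-2893/1101376659 - 25583) = √(-28176519070090/1101376659) = I*√31032960435665511029310/1101376659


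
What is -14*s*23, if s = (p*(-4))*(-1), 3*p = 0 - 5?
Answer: 6440/3 ≈ 2146.7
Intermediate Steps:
p = -5/3 (p = (0 - 5)/3 = (⅓)*(-5) = -5/3 ≈ -1.6667)
s = -20/3 (s = -5/3*(-4)*(-1) = (20/3)*(-1) = -20/3 ≈ -6.6667)
-14*s*23 = -14*(-20/3)*23 = (280/3)*23 = 6440/3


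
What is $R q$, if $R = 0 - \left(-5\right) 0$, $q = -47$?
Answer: $0$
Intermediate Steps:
$R = 0$ ($R = 0 - 0 = 0 + 0 = 0$)
$R q = 0 \left(-47\right) = 0$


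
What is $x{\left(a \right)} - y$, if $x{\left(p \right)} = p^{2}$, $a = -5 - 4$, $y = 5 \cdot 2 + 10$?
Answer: $61$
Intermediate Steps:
$y = 20$ ($y = 10 + 10 = 20$)
$a = -9$ ($a = -5 - 4 = -9$)
$x{\left(a \right)} - y = \left(-9\right)^{2} - 20 = 81 - 20 = 61$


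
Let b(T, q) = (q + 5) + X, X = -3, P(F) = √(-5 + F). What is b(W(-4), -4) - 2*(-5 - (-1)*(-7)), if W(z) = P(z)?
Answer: 22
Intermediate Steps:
W(z) = √(-5 + z)
b(T, q) = 2 + q (b(T, q) = (q + 5) - 3 = (5 + q) - 3 = 2 + q)
b(W(-4), -4) - 2*(-5 - (-1)*(-7)) = (2 - 4) - 2*(-5 - (-1)*(-7)) = -2 - 2*(-5 - 1*7) = -2 - 2*(-5 - 7) = -2 - 2*(-12) = -2 + 24 = 22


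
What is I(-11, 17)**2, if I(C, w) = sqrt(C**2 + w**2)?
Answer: 410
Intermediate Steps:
I(-11, 17)**2 = (sqrt((-11)**2 + 17**2))**2 = (sqrt(121 + 289))**2 = (sqrt(410))**2 = 410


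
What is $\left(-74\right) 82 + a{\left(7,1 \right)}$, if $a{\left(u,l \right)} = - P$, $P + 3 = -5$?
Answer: $-6060$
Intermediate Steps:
$P = -8$ ($P = -3 - 5 = -8$)
$a{\left(u,l \right)} = 8$ ($a{\left(u,l \right)} = \left(-1\right) \left(-8\right) = 8$)
$\left(-74\right) 82 + a{\left(7,1 \right)} = \left(-74\right) 82 + 8 = -6068 + 8 = -6060$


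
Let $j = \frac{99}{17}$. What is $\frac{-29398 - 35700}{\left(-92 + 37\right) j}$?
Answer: $\frac{9146}{45} \approx 203.24$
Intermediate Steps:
$j = \frac{99}{17}$ ($j = 99 \cdot \frac{1}{17} = \frac{99}{17} \approx 5.8235$)
$\frac{-29398 - 35700}{\left(-92 + 37\right) j} = \frac{-29398 - 35700}{\left(-92 + 37\right) \frac{99}{17}} = \frac{-29398 - 35700}{\left(-55\right) \frac{99}{17}} = - \frac{65098}{- \frac{5445}{17}} = \left(-65098\right) \left(- \frac{17}{5445}\right) = \frac{9146}{45}$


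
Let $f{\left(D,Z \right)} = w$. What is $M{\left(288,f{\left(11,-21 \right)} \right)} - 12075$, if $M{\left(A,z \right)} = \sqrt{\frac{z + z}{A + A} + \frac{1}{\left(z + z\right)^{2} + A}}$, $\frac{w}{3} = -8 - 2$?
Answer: $-12075 + \frac{i \sqrt{303}}{54} \approx -12075.0 + 0.32235 i$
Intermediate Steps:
$w = -30$ ($w = 3 \left(-8 - 2\right) = 3 \left(-10\right) = -30$)
$f{\left(D,Z \right)} = -30$
$M{\left(A,z \right)} = \sqrt{\frac{1}{A + 4 z^{2}} + \frac{z}{A}}$ ($M{\left(A,z \right)} = \sqrt{\frac{2 z}{2 A} + \frac{1}{\left(2 z\right)^{2} + A}} = \sqrt{2 z \frac{1}{2 A} + \frac{1}{4 z^{2} + A}} = \sqrt{\frac{z}{A} + \frac{1}{A + 4 z^{2}}} = \sqrt{\frac{1}{A + 4 z^{2}} + \frac{z}{A}}$)
$M{\left(288,f{\left(11,-21 \right)} \right)} - 12075 = \sqrt{\frac{288 - 30 \left(288 + 4 \left(-30\right)^{2}\right)}{288 \left(288 + 4 \left(-30\right)^{2}\right)}} - 12075 = \sqrt{\frac{288 - 30 \left(288 + 4 \cdot 900\right)}{288 \left(288 + 4 \cdot 900\right)}} - 12075 = \sqrt{\frac{288 - 30 \left(288 + 3600\right)}{288 \left(288 + 3600\right)}} - 12075 = \sqrt{\frac{288 - 116640}{288 \cdot 3888}} - 12075 = \sqrt{\frac{1}{288} \cdot \frac{1}{3888} \left(288 - 116640\right)} - 12075 = \sqrt{\frac{1}{288} \cdot \frac{1}{3888} \left(-116352\right)} - 12075 = \sqrt{- \frac{101}{972}} - 12075 = \frac{i \sqrt{303}}{54} - 12075 = -12075 + \frac{i \sqrt{303}}{54}$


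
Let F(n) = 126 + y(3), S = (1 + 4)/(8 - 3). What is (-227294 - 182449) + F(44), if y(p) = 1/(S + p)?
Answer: -1638467/4 ≈ -4.0962e+5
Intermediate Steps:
S = 1 (S = 5/5 = 5*(⅕) = 1)
y(p) = 1/(1 + p)
F(n) = 505/4 (F(n) = 126 + 1/(1 + 3) = 126 + 1/4 = 126 + ¼ = 505/4)
(-227294 - 182449) + F(44) = (-227294 - 182449) + 505/4 = -409743 + 505/4 = -1638467/4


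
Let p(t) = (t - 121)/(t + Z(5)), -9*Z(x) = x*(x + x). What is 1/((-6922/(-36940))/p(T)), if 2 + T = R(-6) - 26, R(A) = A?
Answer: 12882825/616058 ≈ 20.912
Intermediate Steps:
Z(x) = -2*x²/9 (Z(x) = -x*(x + x)/9 = -x*2*x/9 = -2*x²/9)
T = -34 (T = -2 + (-6 - 26) = -2 - 32 = -34)
p(t) = (-121 + t)/(-50/9 + t) (p(t) = (t - 121)/(t - 2/9*5²) = (-121 + t)/(t - 2/9*25) = (-121 + t)/(t - 50/9) = (-121 + t)/(-50/9 + t))
1/((-6922/(-36940))/p(T)) = 1/((-6922/(-36940))/((9*(-121 - 34)/(-50 + 9*(-34))))) = 1/((-6922*(-1/36940))/((9*(-155)/(-50 - 306)))) = 1/(3461/(18470*((9*(-155)/(-356))))) = 1/(3461/(18470*((9*(-1/356)*(-155))))) = 1/(3461/(18470*(1395/356))) = 1/((3461/18470)*(356/1395)) = 1/(616058/12882825) = 12882825/616058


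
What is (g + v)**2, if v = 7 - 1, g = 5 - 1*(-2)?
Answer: 169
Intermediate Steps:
g = 7 (g = 5 + 2 = 7)
v = 6
(g + v)**2 = (7 + 6)**2 = 13**2 = 169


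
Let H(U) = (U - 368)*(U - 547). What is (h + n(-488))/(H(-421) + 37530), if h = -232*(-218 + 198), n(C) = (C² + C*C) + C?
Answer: 240220/400641 ≈ 0.59959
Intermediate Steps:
H(U) = (-547 + U)*(-368 + U) (H(U) = (-368 + U)*(-547 + U) = (-547 + U)*(-368 + U))
n(C) = C + 2*C² (n(C) = (C² + C²) + C = 2*C² + C = C + 2*C²)
h = 4640 (h = -232*(-20) = 4640)
(h + n(-488))/(H(-421) + 37530) = (4640 - 488*(1 + 2*(-488)))/((201296 + (-421)² - 915*(-421)) + 37530) = (4640 - 488*(1 - 976))/((201296 + 177241 + 385215) + 37530) = (4640 - 488*(-975))/(763752 + 37530) = (4640 + 475800)/801282 = 480440*(1/801282) = 240220/400641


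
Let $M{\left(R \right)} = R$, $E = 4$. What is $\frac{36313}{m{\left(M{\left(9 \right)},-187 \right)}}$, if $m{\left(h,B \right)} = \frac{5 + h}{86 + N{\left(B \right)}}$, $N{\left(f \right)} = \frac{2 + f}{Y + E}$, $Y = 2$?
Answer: $\frac{12019603}{84} \approx 1.4309 \cdot 10^{5}$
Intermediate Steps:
$N{\left(f \right)} = \frac{1}{3} + \frac{f}{6}$ ($N{\left(f \right)} = \frac{2 + f}{2 + 4} = \frac{2 + f}{6} = \left(2 + f\right) \frac{1}{6} = \frac{1}{3} + \frac{f}{6}$)
$m{\left(h,B \right)} = \frac{5 + h}{\frac{259}{3} + \frac{B}{6}}$ ($m{\left(h,B \right)} = \frac{5 + h}{86 + \left(\frac{1}{3} + \frac{B}{6}\right)} = \frac{5 + h}{\frac{259}{3} + \frac{B}{6}}$)
$\frac{36313}{m{\left(M{\left(9 \right)},-187 \right)}} = \frac{36313}{6 \frac{1}{518 - 187} \left(5 + 9\right)} = \frac{36313}{6 \cdot \frac{1}{331} \cdot 14} = \frac{36313}{\frac{84}{331}} = 36313 \cdot \frac{331}{84} = \frac{12019603}{84}$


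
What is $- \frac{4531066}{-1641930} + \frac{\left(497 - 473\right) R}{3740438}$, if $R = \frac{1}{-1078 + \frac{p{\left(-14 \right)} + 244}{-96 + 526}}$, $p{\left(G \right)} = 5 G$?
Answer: $\frac{981650799215406841}{355722450353516805} \approx 2.7596$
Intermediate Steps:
$R = - \frac{215}{231683}$ ($R = \frac{1}{-1078 + \frac{5 \left(-14\right) + 244}{-96 + 526}} = \frac{1}{-1078 + \frac{-70 + 244}{430}} = \frac{1}{-1078 + 174 \cdot \frac{1}{430}} = \frac{1}{-1078 + \frac{87}{215}} = \frac{1}{- \frac{231683}{215}} = - \frac{215}{231683} \approx -0.00092799$)
$- \frac{4531066}{-1641930} + \frac{\left(497 - 473\right) R}{3740438} = - \frac{4531066}{-1641930} + \frac{\left(497 - 473\right) \left(- \frac{215}{231683}\right)}{3740438} = \left(-4531066\right) \left(- \frac{1}{1641930}\right) + 24 \left(- \frac{215}{231683}\right) \frac{1}{3740438} = \frac{2265533}{820965} - \frac{2580}{433297948577} = \frac{981650799215406841}{355722450353516805}$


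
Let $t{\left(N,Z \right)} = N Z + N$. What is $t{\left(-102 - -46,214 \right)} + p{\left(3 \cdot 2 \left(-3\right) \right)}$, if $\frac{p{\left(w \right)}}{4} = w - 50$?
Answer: $-12312$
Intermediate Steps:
$p{\left(w \right)} = -200 + 4 w$ ($p{\left(w \right)} = 4 \left(w - 50\right) = 4 \left(-50 + w\right) = -200 + 4 w$)
$t{\left(N,Z \right)} = N + N Z$
$t{\left(-102 - -46,214 \right)} + p{\left(3 \cdot 2 \left(-3\right) \right)} = \left(-102 - -46\right) \left(1 + 214\right) - \left(200 - 4 \cdot 3 \cdot 2 \left(-3\right)\right) = \left(-102 + 46\right) 215 - \left(200 - 4 \cdot 6 \left(-3\right)\right) = \left(-56\right) 215 + \left(-200 + 4 \left(-18\right)\right) = -12040 - 272 = -12312$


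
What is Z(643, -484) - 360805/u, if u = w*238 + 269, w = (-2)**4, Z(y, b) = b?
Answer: -2334073/4077 ≈ -572.50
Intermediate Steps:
w = 16
u = 4077 (u = 16*238 + 269 = 3808 + 269 = 4077)
Z(643, -484) - 360805/u = -484 - 360805/4077 = -2334073/4077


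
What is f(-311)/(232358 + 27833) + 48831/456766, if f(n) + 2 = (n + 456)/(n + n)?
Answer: 1975529023122/18480615558583 ≈ 0.10690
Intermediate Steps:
f(n) = -2 + (456 + n)/(2*n) (f(n) = -2 + (n + 456)/(n + n) = -2 + (456 + n)/((2*n)) = -2 + (456 + n)*(1/(2*n)) = -2 + (456 + n)/(2*n))
f(-311)/(232358 + 27833) + 48831/456766 = (-3/2 + 228/(-311))/(232358 + 27833) + 48831/456766 = (-3/2 + 228*(-1/311))/260191 + 48831*(1/456766) = (-3/2 - 228/311)*(1/260191) + 48831/456766 = -1389/622*1/260191 + 48831/456766 = -1389/161838802 + 48831/456766 = 1975529023122/18480615558583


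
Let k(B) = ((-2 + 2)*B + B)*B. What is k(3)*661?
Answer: 5949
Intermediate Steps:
k(B) = B² (k(B) = (0*B + B)*B = (0 + B)*B = B*B = B²)
k(3)*661 = 3²*661 = 9*661 = 5949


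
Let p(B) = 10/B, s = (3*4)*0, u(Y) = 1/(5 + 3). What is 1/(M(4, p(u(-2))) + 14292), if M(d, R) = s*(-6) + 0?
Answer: 1/14292 ≈ 6.9969e-5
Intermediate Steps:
u(Y) = 1/8
s = 0 (s = 12*0 = 0)
M(d, R) = 0 (M(d, R) = 0*(-6) + 0 = 0 + 0 = 0)
1/(M(4, p(u(-2))) + 14292) = 1/(0 + 14292) = 1/14292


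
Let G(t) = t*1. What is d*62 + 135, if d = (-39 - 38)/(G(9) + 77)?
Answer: 3418/43 ≈ 79.488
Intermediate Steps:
G(t) = t
d = -77/86 (d = (-39 - 38)/(9 + 77) = -77/86 ≈ -0.89535)
d*62 + 135 = -77/86*62 + 135 = -2387/43 + 135 = 3418/43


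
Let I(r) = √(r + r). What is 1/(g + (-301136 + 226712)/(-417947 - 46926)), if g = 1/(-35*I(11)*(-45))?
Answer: 1888126675260210000/302280061903573871 - 340368377153175*√22/302280061903573871 ≈ 6.2410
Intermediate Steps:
I(r) = √2*√r (I(r) = √(2*r) = √2*√r)
g = √22/34650 (g = 1/(-35*√2*√11*(-45)) = 1/(-35*√22*(-45)) = 1/(1575*√22) = √22/34650 ≈ 0.00013537)
1/(g + (-301136 + 226712)/(-417947 - 46926)) = 1/(√22/34650 + (-301136 + 226712)/(-417947 - 46926)) = 1/(√22/34650 - 74424/(-464873)) = 1/(√22/34650 - 74424*(-1/464873)) = 1/(√22/34650 + 74424/464873) = 1/(74424/464873 + √22/34650)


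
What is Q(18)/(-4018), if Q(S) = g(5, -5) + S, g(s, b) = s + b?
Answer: -9/2009 ≈ -0.0044798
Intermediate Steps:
g(s, b) = b + s
Q(S) = S (Q(S) = (-5 + 5) + S = 0 + S = S)
Q(18)/(-4018) = 18/(-4018) = 18*(-1/4018) = -9/2009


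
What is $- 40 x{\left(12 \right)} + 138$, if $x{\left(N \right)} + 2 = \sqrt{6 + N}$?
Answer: $218 - 120 \sqrt{2} \approx 48.294$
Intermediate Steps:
$x{\left(N \right)} = -2 + \sqrt{6 + N}$
$- 40 x{\left(12 \right)} + 138 = - 40 \left(-2 + \sqrt{6 + 12}\right) + 138 = - 40 \left(-2 + \sqrt{18}\right) + 138 = - 40 \left(-2 + 3 \sqrt{2}\right) + 138 = \left(80 - 120 \sqrt{2}\right) + 138 = 218 - 120 \sqrt{2}$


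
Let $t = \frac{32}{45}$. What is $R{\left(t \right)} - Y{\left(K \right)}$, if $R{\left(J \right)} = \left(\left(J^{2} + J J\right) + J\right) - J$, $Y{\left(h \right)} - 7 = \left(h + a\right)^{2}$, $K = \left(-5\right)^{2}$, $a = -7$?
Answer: $- \frac{668227}{2025} \approx -329.99$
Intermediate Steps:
$K = 25$
$t = \frac{32}{45}$ ($t = 32 \cdot \frac{1}{45} = \frac{32}{45} \approx 0.71111$)
$Y{\left(h \right)} = 7 + \left(-7 + h\right)^{2}$ ($Y{\left(h \right)} = 7 + \left(h - 7\right)^{2} = 7 + \left(-7 + h\right)^{2}$)
$R{\left(J \right)} = 2 J^{2}$ ($R{\left(J \right)} = \left(\left(J^{2} + J^{2}\right) + J\right) - J = \left(2 J^{2} + J\right) - J = \left(J + 2 J^{2}\right) - J = 2 J^{2}$)
$R{\left(t \right)} - Y{\left(K \right)} = 2 \left(\frac{32}{45}\right)^{2} - \left(7 + \left(-7 + 25\right)^{2}\right) = 2 \cdot \frac{1024}{2025} - \left(7 + 18^{2}\right) = \frac{2048}{2025} - \left(7 + 324\right) = \frac{2048}{2025} - 331 = - \frac{668227}{2025}$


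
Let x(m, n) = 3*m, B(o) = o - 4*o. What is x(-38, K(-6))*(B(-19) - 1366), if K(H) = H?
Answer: 149226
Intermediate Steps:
B(o) = -3*o
x(-38, K(-6))*(B(-19) - 1366) = (3*(-38))*(-3*(-19) - 1366) = -114*(57 - 1366) = -114*(-1309) = 149226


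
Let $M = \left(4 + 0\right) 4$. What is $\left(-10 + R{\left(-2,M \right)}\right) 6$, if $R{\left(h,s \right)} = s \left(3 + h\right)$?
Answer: $36$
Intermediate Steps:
$M = 16$ ($M = 4 \cdot 4 = 16$)
$\left(-10 + R{\left(-2,M \right)}\right) 6 = \left(-10 + 16 \left(3 - 2\right)\right) 6 = \left(-10 + 16 \cdot 1\right) 6 = \left(-10 + 16\right) 6 = 6 \cdot 6 = 36$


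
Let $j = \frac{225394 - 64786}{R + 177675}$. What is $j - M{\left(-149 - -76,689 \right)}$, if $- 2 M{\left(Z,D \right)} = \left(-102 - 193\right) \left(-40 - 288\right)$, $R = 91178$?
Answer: $\frac{13007268748}{268853} \approx 48381.0$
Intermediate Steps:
$M{\left(Z,D \right)} = -48380$ ($M{\left(Z,D \right)} = - \frac{\left(-102 - 193\right) \left(-40 - 288\right)}{2} = - \frac{\left(-295\right) \left(-328\right)}{2} = \left(- \frac{1}{2}\right) 96760 = -48380$)
$j = \frac{160608}{268853}$ ($j = \frac{225394 - 64786}{91178 + 177675} = \frac{160608}{268853} \approx 0.59738$)
$j - M{\left(-149 - -76,689 \right)} = \frac{160608}{268853} - -48380 = \frac{160608}{268853} + 48380 = \frac{13007268748}{268853}$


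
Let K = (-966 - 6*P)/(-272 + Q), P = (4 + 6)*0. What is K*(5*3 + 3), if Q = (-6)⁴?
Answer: -4347/256 ≈ -16.980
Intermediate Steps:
Q = 1296
P = 0 (P = 10*0 = 0)
K = -483/512 (K = (-966 - 6*0)/(-272 + 1296) = (-966 + 0)/1024 = -966*1/1024 = -483/512 ≈ -0.94336)
K*(5*3 + 3) = -483*(5*3 + 3)/512 = -483*(15 + 3)/512 = -483/512*18 = -4347/256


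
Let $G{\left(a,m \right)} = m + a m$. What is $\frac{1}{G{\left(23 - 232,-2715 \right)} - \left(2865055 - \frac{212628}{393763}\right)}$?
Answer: $- \frac{393763}{905786597977} \approx -4.3472 \cdot 10^{-7}$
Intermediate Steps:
$\frac{1}{G{\left(23 - 232,-2715 \right)} - \left(2865055 - \frac{212628}{393763}\right)} = \frac{1}{- 2715 \left(1 + \left(23 - 232\right)\right) - \left(2865055 - \frac{212628}{393763}\right)} = \frac{1}{- 2715 \left(1 + \left(23 - 232\right)\right) + \left(\left(1063140 \cdot \frac{1}{1968815} - 1776024\right) - 1089031\right)} = \frac{1}{- 2715 \left(1 - 209\right) + \left(\left(\frac{212628}{393763} - 1776024\right) - 1089031\right)} = \frac{1}{\left(-2715\right) \left(-208\right) - \frac{1128152439337}{393763}} = \frac{1}{564720 - \frac{1128152439337}{393763}} = \frac{1}{- \frac{905786597977}{393763}} = - \frac{393763}{905786597977}$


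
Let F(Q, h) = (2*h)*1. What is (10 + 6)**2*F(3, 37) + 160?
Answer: 19104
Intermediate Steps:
F(Q, h) = 2*h
(10 + 6)**2*F(3, 37) + 160 = (10 + 6)**2*(2*37) + 160 = 16**2*74 + 160 = 256*74 + 160 = 18944 + 160 = 19104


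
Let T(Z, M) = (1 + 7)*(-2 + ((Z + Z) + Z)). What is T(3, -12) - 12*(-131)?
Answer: 1628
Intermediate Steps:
T(Z, M) = -16 + 24*Z (T(Z, M) = 8*(-2 + (2*Z + Z)) = 8*(-2 + 3*Z) = -16 + 24*Z)
T(3, -12) - 12*(-131) = (-16 + 24*3) - 12*(-131) = (-16 + 72) + 1572 = 56 + 1572 = 1628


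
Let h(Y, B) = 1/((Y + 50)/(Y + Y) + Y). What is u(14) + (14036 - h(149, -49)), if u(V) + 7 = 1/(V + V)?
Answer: 17519844269/1248828 ≈ 14029.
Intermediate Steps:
h(Y, B) = 1/(Y + (50 + Y)/(2*Y)) (h(Y, B) = 1/((50 + Y)/((2*Y)) + Y) = 1/((50 + Y)*(1/(2*Y)) + Y) = 1/((50 + Y)/(2*Y) + Y) = 1/(Y + (50 + Y)/(2*Y)))
u(V) = -7 + 1/(2*V) (u(V) = -7 + 1/(V + V) = -7 + 1/(2*V))
u(14) + (14036 - h(149, -49)) = (-7 + (1/2)/14) + (14036 - 2*149/(50 + 149 + 2*149**2)) = (-7 + (1/2)*(1/14)) + (14036 - 2*149/(50 + 149 + 2*22201)) = (-7 + 1/28) + (14036 - 2*149/(50 + 149 + 44402)) = -195/28 + (14036 - 2*149/44601) = -195/28 + (14036 - 1*298/44601) = -195/28 + (14036 - 298/44601) = -195/28 + 626019338/44601 = 17519844269/1248828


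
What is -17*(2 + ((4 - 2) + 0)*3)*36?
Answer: -4896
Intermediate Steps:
-17*(2 + ((4 - 2) + 0)*3)*36 = -17*(2 + (2 + 0)*3)*36 = -17*(2 + 2*3)*36 = -17*(2 + 6)*36 = -17*8*36 = -136*36 = -4896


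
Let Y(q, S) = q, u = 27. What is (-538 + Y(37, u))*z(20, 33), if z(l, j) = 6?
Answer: -3006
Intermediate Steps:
(-538 + Y(37, u))*z(20, 33) = (-538 + 37)*6 = -501*6 = -3006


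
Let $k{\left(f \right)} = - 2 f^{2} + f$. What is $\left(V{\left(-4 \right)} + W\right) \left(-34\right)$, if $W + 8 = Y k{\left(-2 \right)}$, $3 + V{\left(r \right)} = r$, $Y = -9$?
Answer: $-2550$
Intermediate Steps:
$V{\left(r \right)} = -3 + r$
$k{\left(f \right)} = f - 2 f^{2}$
$W = 82$ ($W = -8 - 9 \left(- 2 \left(1 - -4\right)\right) = -8 - 9 \left(- 2 \left(1 + 4\right)\right) = -8 - 9 \left(\left(-2\right) 5\right) = -8 - -90 = -8 + 90 = 82$)
$\left(V{\left(-4 \right)} + W\right) \left(-34\right) = \left(\left(-3 - 4\right) + 82\right) \left(-34\right) = \left(-7 + 82\right) \left(-34\right) = 75 \left(-34\right) = -2550$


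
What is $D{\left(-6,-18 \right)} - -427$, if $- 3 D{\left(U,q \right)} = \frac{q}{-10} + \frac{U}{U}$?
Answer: $\frac{6391}{15} \approx 426.07$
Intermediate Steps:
$D{\left(U,q \right)} = - \frac{1}{3} + \frac{q}{30}$ ($D{\left(U,q \right)} = - \frac{\frac{q}{-10} + \frac{U}{U}}{3} = - \frac{q \left(- \frac{1}{10}\right) + 1}{3} = - \frac{- \frac{q}{10} + 1}{3} = - \frac{1 - \frac{q}{10}}{3} = - \frac{1}{3} + \frac{q}{30}$)
$D{\left(-6,-18 \right)} - -427 = \left(- \frac{1}{3} + \frac{1}{30} \left(-18\right)\right) - -427 = \left(- \frac{1}{3} - \frac{3}{5}\right) + 427 = - \frac{14}{15} + 427 = \frac{6391}{15}$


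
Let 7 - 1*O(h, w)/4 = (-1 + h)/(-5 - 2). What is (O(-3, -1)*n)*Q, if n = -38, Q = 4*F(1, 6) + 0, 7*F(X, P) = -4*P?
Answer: 656640/49 ≈ 13401.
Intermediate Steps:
F(X, P) = -4*P/7 (F(X, P) = (-4*P)/7 = -4*P/7)
O(h, w) = 192/7 + 4*h/7 (O(h, w) = 28 - 4*(-1 + h)/(-5 - 2) = 28 - 4*(-1 + h)/(-7) = 28 - 4*(-1 + h)*(-1)/7 = 28 - 4*(1/7 - h/7) = 28 + (-4/7 + 4*h/7) = 192/7 + 4*h/7)
Q = -96/7 (Q = 4*(-4/7*6) + 0 = 4*(-24/7) + 0 = -96/7 + 0 = -96/7 ≈ -13.714)
(O(-3, -1)*n)*Q = ((192/7 + (4/7)*(-3))*(-38))*(-96/7) = ((192/7 - 12/7)*(-38))*(-96/7) = ((180/7)*(-38))*(-96/7) = -6840/7*(-96/7) = 656640/49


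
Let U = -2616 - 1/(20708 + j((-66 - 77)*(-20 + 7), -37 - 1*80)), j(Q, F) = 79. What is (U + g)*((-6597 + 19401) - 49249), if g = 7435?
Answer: -3650788657640/20787 ≈ -1.7563e+8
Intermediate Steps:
U = -54378793/20787 (U = -2616 - 1/(20708 + 79) = -2616 - 1/20787 = -54378793/20787 ≈ -2616.0)
(U + g)*((-6597 + 19401) - 49249) = (-54378793/20787 + 7435)*((-6597 + 19401) - 49249) = 100172552*(12804 - 49249)/20787 = (100172552/20787)*(-36445) = -3650788657640/20787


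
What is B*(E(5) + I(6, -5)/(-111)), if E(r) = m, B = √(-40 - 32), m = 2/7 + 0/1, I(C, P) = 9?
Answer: 318*I*√2/259 ≈ 1.7364*I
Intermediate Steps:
m = 2/7 (m = 2*(⅐) + 0*1 = 2/7 + 0 = 2/7 ≈ 0.28571)
B = 6*I*√2 (B = √(-72) = 6*I*√2 ≈ 8.4853*I)
E(r) = 2/7
B*(E(5) + I(6, -5)/(-111)) = (6*I*√2)*(2/7 + 9/(-111)) = (6*I*√2)*(2/7 + 9*(-1/111)) = (6*I*√2)*(2/7 - 3/37) = (6*I*√2)*(53/259) = 318*I*√2/259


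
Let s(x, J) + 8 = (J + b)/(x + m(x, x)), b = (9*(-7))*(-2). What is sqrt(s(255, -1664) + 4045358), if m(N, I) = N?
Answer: sqrt(263048687655)/255 ≈ 2011.3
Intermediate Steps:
b = 126 (b = -63*(-2) = 126)
s(x, J) = -8 + (126 + J)/(2*x) (s(x, J) = -8 + (J + 126)/(x + x) = -8 + (126 + J)/((2*x)) = -8 + (126 + J)*(1/(2*x)) = -8 + (126 + J)/(2*x))
sqrt(s(255, -1664) + 4045358) = sqrt((1/2)*(126 - 1664 - 16*255)/255 + 4045358) = sqrt((1/2)*(1/255)*(126 - 1664 - 4080) + 4045358) = sqrt((1/2)*(1/255)*(-5618) + 4045358) = sqrt(-2809/255 + 4045358) = sqrt(1031563481/255) = sqrt(263048687655)/255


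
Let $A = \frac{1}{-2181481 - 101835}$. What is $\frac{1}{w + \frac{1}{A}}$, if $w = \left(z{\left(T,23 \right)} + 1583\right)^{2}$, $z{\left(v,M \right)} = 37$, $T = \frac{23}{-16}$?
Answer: $\frac{1}{341084} \approx 2.9318 \cdot 10^{-6}$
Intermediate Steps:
$T = - \frac{23}{16}$ ($T = 23 \left(- \frac{1}{16}\right) = - \frac{23}{16} \approx -1.4375$)
$A = - \frac{1}{2283316}$ ($A = \frac{1}{-2283316} = - \frac{1}{2283316} \approx -4.3796 \cdot 10^{-7}$)
$w = 2624400$ ($w = \left(37 + 1583\right)^{2} = 1620^{2} = 2624400$)
$\frac{1}{w + \frac{1}{A}} = \frac{1}{2624400 + \frac{1}{- \frac{1}{2283316}}} = \frac{1}{2624400 - 2283316} = \frac{1}{341084}$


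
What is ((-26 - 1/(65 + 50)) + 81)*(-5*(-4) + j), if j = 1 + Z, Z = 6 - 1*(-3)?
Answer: 37944/23 ≈ 1649.7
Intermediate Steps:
Z = 9 (Z = 6 + 3 = 9)
j = 10 (j = 1 + 9 = 10)
((-26 - 1/(65 + 50)) + 81)*(-5*(-4) + j) = ((-26 - 1/(65 + 50)) + 81)*(-5*(-4) + 10) = ((-26 - 1/115) + 81)*(20 + 10) = ((-26 - 1*1/115) + 81)*30 = ((-26 - 1/115) + 81)*30 = (-2991/115 + 81)*30 = (6324/115)*30 = 37944/23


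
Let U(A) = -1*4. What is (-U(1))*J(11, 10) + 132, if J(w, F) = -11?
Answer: 88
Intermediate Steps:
U(A) = -4
(-U(1))*J(11, 10) + 132 = -1*(-4)*(-11) + 132 = 4*(-11) + 132 = -44 + 132 = 88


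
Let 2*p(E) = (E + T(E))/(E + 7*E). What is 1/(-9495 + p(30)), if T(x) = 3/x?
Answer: -4800/45575699 ≈ -0.00010532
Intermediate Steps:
p(E) = (E + 3/E)/(16*E) (p(E) = ((E + 3/E)/(E + 7*E))/2 = ((E + 3/E)/((8*E)))/2 = ((E + 3/E)*(1/(8*E)))/2 = ((E + 3/E)/(8*E))/2 = (E + 3/E)/(16*E))
1/(-9495 + p(30)) = 1/(-9495 + (1/16)*(3 + 30²)/30²) = 1/(-9495 + (1/16)*(1/900)*(3 + 900)) = 1/(-9495 + (1/16)*(1/900)*903) = 1/(-9495 + 301/4800) = 1/(-45575699/4800) = -4800/45575699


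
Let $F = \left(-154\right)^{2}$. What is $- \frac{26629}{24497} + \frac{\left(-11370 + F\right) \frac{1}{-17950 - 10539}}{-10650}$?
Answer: $- \frac{4039572598844}{3716291050725} \approx -1.087$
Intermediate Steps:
$F = 23716$
$- \frac{26629}{24497} + \frac{\left(-11370 + F\right) \frac{1}{-17950 - 10539}}{-10650} = - \frac{26629}{24497} + \frac{\left(-11370 + 23716\right) \frac{1}{-17950 - 10539}}{-10650} = \left(-26629\right) \frac{1}{24497} + \frac{12346}{-28489} \left(- \frac{1}{10650}\right) = - \frac{26629}{24497} + 12346 \left(- \frac{1}{28489}\right) \left(- \frac{1}{10650}\right) = - \frac{26629}{24497} - - \frac{6173}{151703925} = - \frac{26629}{24497} + \frac{6173}{151703925} = - \frac{4039572598844}{3716291050725}$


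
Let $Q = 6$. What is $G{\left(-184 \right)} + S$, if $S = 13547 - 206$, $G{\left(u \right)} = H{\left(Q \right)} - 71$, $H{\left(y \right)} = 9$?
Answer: $13279$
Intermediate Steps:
$G{\left(u \right)} = -62$ ($G{\left(u \right)} = 9 - 71 = -62$)
$S = 13341$ ($S = 13547 - 206 = 13341$)
$G{\left(-184 \right)} + S = -62 + 13341 = 13279$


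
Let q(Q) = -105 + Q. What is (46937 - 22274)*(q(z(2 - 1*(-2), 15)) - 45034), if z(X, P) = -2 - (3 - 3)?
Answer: -1113312483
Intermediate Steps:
z(X, P) = -2 (z(X, P) = -2 - 1*0 = -2 + 0 = -2)
(46937 - 22274)*(q(z(2 - 1*(-2), 15)) - 45034) = (46937 - 22274)*((-105 - 2) - 45034) = 24663*(-107 - 45034) = 24663*(-45141) = -1113312483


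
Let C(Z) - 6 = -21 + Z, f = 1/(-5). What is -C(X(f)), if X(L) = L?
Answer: 76/5 ≈ 15.200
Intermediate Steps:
f = -⅕ ≈ -0.20000
C(Z) = -15 + Z (C(Z) = 6 + (-21 + Z) = -15 + Z)
-C(X(f)) = -(-15 - ⅕) = -1*(-76/5) = 76/5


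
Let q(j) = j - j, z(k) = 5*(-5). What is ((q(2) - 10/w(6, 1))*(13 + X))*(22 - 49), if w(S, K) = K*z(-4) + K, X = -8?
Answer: -225/4 ≈ -56.250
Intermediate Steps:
z(k) = -25
w(S, K) = -24*K (w(S, K) = K*(-25) + K = -25*K + K = -24*K)
q(j) = 0
((q(2) - 10/w(6, 1))*(13 + X))*(22 - 49) = ((0 - 10/((-24*1)))*(13 - 8))*(22 - 49) = ((0 - 10/(-24))*5)*(-27) = ((0 - 10*(-1/24))*5)*(-27) = ((0 + 5/12)*5)*(-27) = ((5/12)*5)*(-27) = (25/12)*(-27) = -225/4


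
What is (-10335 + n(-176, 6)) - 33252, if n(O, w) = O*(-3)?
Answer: -43059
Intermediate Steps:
n(O, w) = -3*O
(-10335 + n(-176, 6)) - 33252 = (-10335 - 3*(-176)) - 33252 = (-10335 + 528) - 33252 = -9807 - 33252 = -43059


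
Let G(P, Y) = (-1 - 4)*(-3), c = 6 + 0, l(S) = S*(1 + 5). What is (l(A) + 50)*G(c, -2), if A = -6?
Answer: 210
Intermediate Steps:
l(S) = 6*S (l(S) = S*6 = 6*S)
c = 6
G(P, Y) = 15 (G(P, Y) = -5*(-3) = 15)
(l(A) + 50)*G(c, -2) = (6*(-6) + 50)*15 = (-36 + 50)*15 = 14*15 = 210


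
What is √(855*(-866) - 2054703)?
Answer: I*√2795133 ≈ 1671.9*I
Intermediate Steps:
√(855*(-866) - 2054703) = √(-740430 - 2054703) = √(-2795133) = I*√2795133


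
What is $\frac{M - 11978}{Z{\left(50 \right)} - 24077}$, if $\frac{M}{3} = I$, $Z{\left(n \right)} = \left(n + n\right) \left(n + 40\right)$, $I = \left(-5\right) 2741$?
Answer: $\frac{53093}{15077} \approx 3.5215$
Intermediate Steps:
$I = -13705$
$Z{\left(n \right)} = 2 n \left(40 + n\right)$
$M = -41115$ ($M = 3 \left(-13705\right) = -41115$)
$\frac{M - 11978}{Z{\left(50 \right)} - 24077} = \frac{-41115 - 11978}{2 \cdot 50 \left(40 + 50\right) - 24077} = - \frac{53093}{2 \cdot 50 \cdot 90 - 24077} = - \frac{53093}{9000 - 24077} = - \frac{53093}{-15077} = \left(-53093\right) \left(- \frac{1}{15077}\right) = \frac{53093}{15077}$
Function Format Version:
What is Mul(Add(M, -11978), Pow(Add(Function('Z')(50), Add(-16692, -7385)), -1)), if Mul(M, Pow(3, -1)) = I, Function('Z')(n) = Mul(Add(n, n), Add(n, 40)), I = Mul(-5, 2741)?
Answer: Rational(53093, 15077) ≈ 3.5215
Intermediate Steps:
I = -13705
Function('Z')(n) = Mul(2, n, Add(40, n)) (Function('Z')(n) = Mul(Mul(2, n), Add(40, n)) = Mul(2, n, Add(40, n)))
M = -41115 (M = Mul(3, -13705) = -41115)
Mul(Add(M, -11978), Pow(Add(Function('Z')(50), Add(-16692, -7385)), -1)) = Mul(Add(-41115, -11978), Pow(Add(Mul(2, 50, Add(40, 50)), Add(-16692, -7385)), -1)) = Mul(-53093, Pow(Add(Mul(2, 50, 90), -24077), -1)) = Mul(-53093, Pow(Add(9000, -24077), -1)) = Mul(-53093, Pow(-15077, -1)) = Mul(-53093, Rational(-1, 15077)) = Rational(53093, 15077)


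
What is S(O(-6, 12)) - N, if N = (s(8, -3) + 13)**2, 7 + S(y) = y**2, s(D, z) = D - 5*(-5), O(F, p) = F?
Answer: -2087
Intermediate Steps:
s(D, z) = 25 + D (s(D, z) = D + 25 = 25 + D)
S(y) = -7 + y**2
N = 2116 (N = ((25 + 8) + 13)**2 = (33 + 13)**2 = 46**2 = 2116)
S(O(-6, 12)) - N = (-7 + (-6)**2) - 1*2116 = (-7 + 36) - 2116 = 29 - 2116 = -2087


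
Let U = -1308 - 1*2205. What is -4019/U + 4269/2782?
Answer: 26177855/9773166 ≈ 2.6785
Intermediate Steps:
U = -3513 (U = -1308 - 2205 = -3513)
-4019/U + 4269/2782 = -4019/(-3513) + 4269/2782 = -4019*(-1/3513) + 4269*(1/2782) = 4019/3513 + 4269/2782 = 26177855/9773166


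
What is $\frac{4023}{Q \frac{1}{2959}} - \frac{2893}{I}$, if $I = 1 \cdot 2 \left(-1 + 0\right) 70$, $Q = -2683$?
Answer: $- \frac{1658806061}{375620} \approx -4416.2$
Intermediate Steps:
$I = -140$ ($I = 2 \left(-1\right) 70 = \left(-2\right) 70 = -140$)
$\frac{4023}{Q \frac{1}{2959}} - \frac{2893}{I} = \frac{4023}{\left(-2683\right) \frac{1}{2959}} - \frac{2893}{-140} = \frac{4023}{\left(-2683\right) \frac{1}{2959}} - - \frac{2893}{140} = \frac{4023}{- \frac{2683}{2959}} + \frac{2893}{140} = 4023 \left(- \frac{2959}{2683}\right) + \frac{2893}{140} = - \frac{11904057}{2683} + \frac{2893}{140} = - \frac{1658806061}{375620}$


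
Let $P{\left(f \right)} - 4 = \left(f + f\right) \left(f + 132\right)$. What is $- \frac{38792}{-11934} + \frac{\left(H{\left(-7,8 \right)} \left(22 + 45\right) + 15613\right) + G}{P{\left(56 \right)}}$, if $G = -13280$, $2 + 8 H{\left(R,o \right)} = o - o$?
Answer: $\frac{962509}{286416} \approx 3.3605$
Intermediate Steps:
$H{\left(R,o \right)} = - \frac{1}{4}$ ($H{\left(R,o \right)} = - \frac{1}{4} + \frac{o - o}{8} = - \frac{1}{4} + \frac{1}{8} \cdot 0 = - \frac{1}{4} + 0 = - \frac{1}{4}$)
$P{\left(f \right)} = 4 + 2 f \left(132 + f\right)$ ($P{\left(f \right)} = 4 + \left(f + f\right) \left(f + 132\right) = 4 + 2 f \left(132 + f\right)$)
$- \frac{38792}{-11934} + \frac{\left(H{\left(-7,8 \right)} \left(22 + 45\right) + 15613\right) + G}{P{\left(56 \right)}} = - \frac{38792}{-11934} + \frac{\left(- \frac{22 + 45}{4} + 15613\right) - 13280}{4 + 2 \cdot 56^{2} + 264 \cdot 56} = \left(-38792\right) \left(- \frac{1}{11934}\right) + \frac{\left(\left(- \frac{1}{4}\right) 67 + 15613\right) - 13280}{4 + 2 \cdot 3136 + 14784} = \frac{1492}{459} + \frac{\left(- \frac{67}{4} + 15613\right) - 13280}{4 + 6272 + 14784} = \frac{1492}{459} + \frac{\frac{62385}{4} - 13280}{21060} = \frac{1492}{459} + \frac{9265}{4} \cdot \frac{1}{21060} = \frac{1492}{459} + \frac{1853}{16848} = \frac{962509}{286416}$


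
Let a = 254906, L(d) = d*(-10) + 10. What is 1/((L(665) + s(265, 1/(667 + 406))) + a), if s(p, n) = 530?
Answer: 1/248796 ≈ 4.0194e-6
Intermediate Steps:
L(d) = 10 - 10*d (L(d) = -10*d + 10 = 10 - 10*d)
1/((L(665) + s(265, 1/(667 + 406))) + a) = 1/(((10 - 10*665) + 530) + 254906) = 1/(((10 - 6650) + 530) + 254906) = 1/((-6640 + 530) + 254906) = 1/(-6110 + 254906) = 1/248796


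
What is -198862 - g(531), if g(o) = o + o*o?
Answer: -481354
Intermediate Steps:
g(o) = o + o²
-198862 - g(531) = -198862 - 531*(1 + 531) = -198862 - 531*532 = -198862 - 1*282492 = -198862 - 282492 = -481354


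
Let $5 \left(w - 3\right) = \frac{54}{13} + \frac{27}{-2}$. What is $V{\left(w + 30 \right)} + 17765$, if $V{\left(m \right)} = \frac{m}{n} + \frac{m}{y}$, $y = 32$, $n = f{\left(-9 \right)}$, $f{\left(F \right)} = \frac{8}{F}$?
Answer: $\frac{14752151}{832} \approx 17731.0$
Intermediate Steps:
$w = \frac{147}{130}$ ($w = 3 + \frac{\frac{54}{13} + \frac{27}{-2}}{5} = 3 + \frac{54 \cdot \frac{1}{13} + 27 \left(- \frac{1}{2}\right)}{5} = 3 + \frac{\frac{54}{13} - \frac{27}{2}}{5} = 3 + \frac{1}{5} \left(- \frac{243}{26}\right) = 3 - \frac{243}{130} = \frac{147}{130} \approx 1.1308$)
$n = - \frac{8}{9}$ ($n = \frac{8}{-9} = 8 \left(- \frac{1}{9}\right) = - \frac{8}{9} \approx -0.88889$)
$V{\left(m \right)} = - \frac{35 m}{32}$ ($V{\left(m \right)} = \frac{m}{- \frac{8}{9}} + \frac{m}{32} = m \left(- \frac{9}{8}\right) + m \frac{1}{32} = - \frac{9 m}{8} + \frac{m}{32} = - \frac{35 m}{32}$)
$V{\left(w + 30 \right)} + 17765 = - \frac{35 \left(\frac{147}{130} + 30\right)}{32} + 17765 = \left(- \frac{35}{32}\right) \frac{4047}{130} + 17765 = - \frac{28329}{832} + 17765 = \frac{14752151}{832}$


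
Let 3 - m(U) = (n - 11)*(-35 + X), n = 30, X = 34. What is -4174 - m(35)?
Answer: -4196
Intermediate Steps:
m(U) = 22 (m(U) = 3 - (30 - 11)*(-35 + 34) = 3 - 19*(-1) = 3 - 1*(-19) = 3 + 19 = 22)
-4174 - m(35) = -4174 - 1*22 = -4174 - 22 = -4196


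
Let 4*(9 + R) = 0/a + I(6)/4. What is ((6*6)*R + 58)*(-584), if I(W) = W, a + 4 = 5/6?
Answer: 147460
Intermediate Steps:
a = -19/6 (a = -4 + 5/6 = -4 + 5*(⅙) = -4 + ⅚ = -19/6 ≈ -3.1667)
R = -69/8 (R = -9 + (0/(-19/6) + 6/4)/4 = -9 + (0*(-6/19) + 6*(¼))/4 = -9 + (0 + 3/2)/4 = -9 + (¼)*(3/2) = -9 + 3/8 = -69/8 ≈ -8.6250)
((6*6)*R + 58)*(-584) = ((6*6)*(-69/8) + 58)*(-584) = (36*(-69/8) + 58)*(-584) = (-621/2 + 58)*(-584) = -505/2*(-584) = 147460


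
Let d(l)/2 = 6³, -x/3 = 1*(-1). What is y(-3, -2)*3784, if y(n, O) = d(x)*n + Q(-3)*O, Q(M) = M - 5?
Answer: -4843520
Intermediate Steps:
Q(M) = -5 + M
x = 3 (x = -3*(-1) = 3)
d(l) = 432 (d(l) = 2*6³ = 2*216 = 432)
y(n, O) = -8*O + 432*n (y(n, O) = 432*n + (-5 - 3)*O = 432*n - 8*O = -8*O + 432*n)
y(-3, -2)*3784 = (-8*(-2) + 432*(-3))*3784 = (16 - 1296)*3784 = -1280*3784 = -4843520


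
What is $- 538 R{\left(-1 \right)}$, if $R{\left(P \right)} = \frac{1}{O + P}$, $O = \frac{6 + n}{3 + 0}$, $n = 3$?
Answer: $-269$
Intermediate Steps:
$O = 3$ ($O = \frac{6 + 3}{3 + 0} = \frac{9}{3} = 9 \cdot \frac{1}{3} = 3$)
$R{\left(P \right)} = \frac{1}{3 + P}$
$- 538 R{\left(-1 \right)} = - \frac{538}{3 - 1} = - \frac{538}{2} = \left(-538\right) \frac{1}{2} = -269$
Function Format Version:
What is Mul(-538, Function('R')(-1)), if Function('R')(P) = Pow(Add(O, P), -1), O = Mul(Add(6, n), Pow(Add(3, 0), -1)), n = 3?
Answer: -269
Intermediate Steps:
O = 3 (O = Mul(Add(6, 3), Pow(Add(3, 0), -1)) = Mul(9, Pow(3, -1)) = Mul(9, Rational(1, 3)) = 3)
Function('R')(P) = Pow(Add(3, P), -1)
Mul(-538, Function('R')(-1)) = Mul(-538, Pow(Add(3, -1), -1)) = Mul(-538, Pow(2, -1)) = Mul(-538, Rational(1, 2)) = -269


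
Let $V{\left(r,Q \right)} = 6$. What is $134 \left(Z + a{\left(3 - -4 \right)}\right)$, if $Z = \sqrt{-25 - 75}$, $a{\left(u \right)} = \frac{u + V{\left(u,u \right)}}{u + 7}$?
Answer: $\frac{871}{7} + 1340 i \approx 124.43 + 1340.0 i$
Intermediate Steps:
$a{\left(u \right)} = \frac{6 + u}{7 + u}$ ($a{\left(u \right)} = \frac{u + 6}{u + 7} = \frac{6 + u}{7 + u}$)
$Z = 10 i$ ($Z = \sqrt{-100} = 10 i \approx 10.0 i$)
$134 \left(Z + a{\left(3 - -4 \right)}\right) = 134 \left(10 i + \frac{6 + \left(3 - -4\right)}{7 + \left(3 - -4\right)}\right) = 134 \left(10 i + \frac{6 + \left(3 + 4\right)}{7 + \left(3 + 4\right)}\right) = 134 \left(10 i + \frac{6 + 7}{7 + 7}\right) = 134 \left(10 i + \frac{1}{14} \cdot 13\right) = 134 \left(10 i + \frac{13}{14}\right) = 134 \left(\frac{13}{14} + 10 i\right) = \frac{871}{7} + 1340 i$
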